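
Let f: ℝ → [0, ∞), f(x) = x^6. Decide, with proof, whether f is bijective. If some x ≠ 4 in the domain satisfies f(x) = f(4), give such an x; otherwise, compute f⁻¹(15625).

f(4) = 4096 = (−4)^6 = f(−4) (since 6 is even), with 4 ≠ −4. So f is not injective, hence not bijective.
For the follow-up, such an x exists: taking x = −4 ∈ ℝ gives f(−4) = 4096 = f(4) with −4 ≠ 4.

-4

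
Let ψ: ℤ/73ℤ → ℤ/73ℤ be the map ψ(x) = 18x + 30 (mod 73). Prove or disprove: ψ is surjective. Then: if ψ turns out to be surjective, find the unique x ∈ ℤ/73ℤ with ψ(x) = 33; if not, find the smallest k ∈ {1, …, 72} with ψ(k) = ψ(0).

61

Since gcd(18, 73) = 1, 18 is invertible modulo 73. Euclid's algorithm: 73 = 4·18 + 1; back-substituting gives 1 = 69·18 − 17·73, so 18⁻¹ ≡ 69 (mod 73).
For any y ∈ ℤ/73ℤ, x = 69(y − 30) mod 73 satisfies ψ(x) = 18·69(y − 30) + 30 ≡ y (since 18·69 ≡ 1 mod 73). So every y has a preimage.
Hence ψ is surjective.
Since ψ is surjective, we find ψ⁻¹(33): we need 18x ≡ 33 − 30 ≡ 3 (mod 73). Using 18⁻¹ = 69: x ≡ 69·3 = 207 = 2·73 + 61, so x = 61.
Check: ψ(61) = 18·61 + 30 = 1128 = 15·73 + 33 ≡ 33 (mod 73).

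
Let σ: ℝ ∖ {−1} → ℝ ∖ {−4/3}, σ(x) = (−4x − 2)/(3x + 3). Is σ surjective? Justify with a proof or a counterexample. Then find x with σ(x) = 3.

-11/13

For any y ≠ −4/3, solving y(3x + 3) = −4x − 2 for x gives a well-defined x ≠ −1. So σ is surjective.
Solving σ(x) = 3: cross-multiplying gives −4x − 2 = 3(3x + 3), which rearranges to −13x = 11, so x = −11/13.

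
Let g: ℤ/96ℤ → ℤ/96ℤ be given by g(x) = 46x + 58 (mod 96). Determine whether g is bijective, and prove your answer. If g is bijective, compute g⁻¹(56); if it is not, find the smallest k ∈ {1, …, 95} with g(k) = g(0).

We have gcd(46, 96) = 2 > 1. Taking u = 0 and v = 48: g(0) = 58 and g(48) = 46·48 + 58 = 2266 ≡ 58 (mod 96).
So g(0) = g(48) while 0 ≠ 48, therefore g is not injective, hence not bijective.
Since g is not bijective, we find the least positive k with g(k) = g(0): this means 46k ≡ 0 (mod 96), i.e. 96 ∣ 46k. Since gcd(46, 96) = 2, dividing through by 2 this holds exactly when 48 ∣ 23k, and as gcd(23, 48) = 1, exactly when 48 ∣ k.
The smallest positive such k is 48.

48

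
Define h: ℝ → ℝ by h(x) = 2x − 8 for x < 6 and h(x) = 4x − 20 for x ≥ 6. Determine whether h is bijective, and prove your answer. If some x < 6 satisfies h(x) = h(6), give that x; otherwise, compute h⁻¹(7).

Both pieces are strictly increasing (slopes 2 and 4), so each is injective on its own interval.
The left piece maps (−∞, 6) onto (−∞, 4); the right piece maps [6, ∞) onto [4, ∞).
Since 4 = 4, the images partition ℝ: h is injective and surjective, hence bijective.
Because the two images are disjoint, no x < 6 has h(x) = h(6), so we compute h⁻¹(7): 7 lies in [4, ∞), so solve 4x − 20 = 7: x = (7 + 20)/4 = 27/4.

27/4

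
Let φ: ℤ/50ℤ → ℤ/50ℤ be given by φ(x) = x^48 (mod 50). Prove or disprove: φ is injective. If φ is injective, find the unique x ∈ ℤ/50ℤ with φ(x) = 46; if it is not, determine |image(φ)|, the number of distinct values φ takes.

12

φ(1) = 1^48 = 1.
φ(7): Repeated squaring mod 50: 7^1 ≡ 7, 7^2 ≡ 7² = 49, 7^4 ≡ 49² = 2401 ≡ 1, 7^8 ≡ 1² = 1, 7^16 ≡ 1² = 1, 7^32 ≡ 1² = 1. Since 48 = 32 + 16, 7^48 ≡ 1·1: 1·1 = 1. So 7^48 ≡ 1 (mod 50).
So φ(1) = φ(7) = 1 while 1 ≠ 7, thus φ is not injective.
Since φ is not injective, we determine |image(φ)|. Computing x^48 mod 50 for each x (by repeated squaring, reducing mod 50 at every step), the values φ(0), φ(1), …, φ(49) are: 0, 1, 6, 11, 36, 25, 16, 1, 16, 21, 0, 31, 46, 21, 6, 25, 46, 41, 26, 41, 0, 11, 36, 31, 26, 25, 26, 31, 36, 11, 0, 41, 26, 41, 46, 25, 6, 21, 46, 31, 0, 21, 16, 1, 16, 25, 36, 11, 6, 1.
The distinct values are {0, 1, 6, 11, 16, 21, 25, 26, 31, 36, 41, 46}; there are 12 of them.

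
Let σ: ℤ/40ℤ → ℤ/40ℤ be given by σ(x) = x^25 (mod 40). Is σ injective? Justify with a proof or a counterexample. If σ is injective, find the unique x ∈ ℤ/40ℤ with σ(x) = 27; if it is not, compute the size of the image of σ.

σ(0) = 0^25 = 0.
σ(10): Repeated squaring mod 40: 10^1 ≡ 10, 10^2 ≡ 10² = 100 ≡ 20, 10^4 ≡ 20² = 400 ≡ 0, 10^8 ≡ 0² = 0, 10^16 ≡ 0² = 0. Since 25 = 16 + 8 + 1, 10^25 ≡ 0·0·10: 0·0 = 0, then 0·10 = 0. So 10^25 ≡ 0 (mod 40).
So σ(0) = σ(10) = 0 while 0 ≠ 10, hence σ is not injective.
Since σ is not injective, we determine |image(σ)|. Computing x^25 mod 40 for each x (by repeated squaring, reducing mod 40 at every step), the values σ(0), σ(1), …, σ(39) are: 0, 1, 32, 3, 24, 5, 16, 7, 8, 9, 0, 11, 32, 13, 24, 15, 16, 17, 8, 19, 0, 21, 32, 23, 24, 25, 16, 27, 8, 29, 0, 31, 32, 33, 24, 35, 16, 37, 8, 39.
The distinct values are {0, 1, 3, 5, 7, 8, 9, 11, 13, 15, 16, 17, 19, 21, 23, 24, 25, 27, 29, 31, 32, 33, 35, 37, 39}; there are 25 of them.

25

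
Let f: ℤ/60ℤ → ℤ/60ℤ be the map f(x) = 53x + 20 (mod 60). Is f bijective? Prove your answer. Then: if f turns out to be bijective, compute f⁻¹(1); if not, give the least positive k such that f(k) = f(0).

If f(s) = f(t), then 53s ≡ 53t (mod 60). Because gcd(53, 60) = 1, we may cancel 53 to get s ≡ t (mod 60).
We now compute 53⁻¹ mod 60 explicitly. Euclid's algorithm: 60 = 1·53 + 7, 53 = 7·7 + 4, 7 = 1·4 + 3, 4 = 1·3 + 1; back-substituting gives 1 = 17·53 − 15·60, so 53⁻¹ ≡ 17 (mod 60).
Then y ↦ 17(y − 20) is a two-sided inverse to f, so every y ∈ ℤ/60ℤ has a preimage.
So f is bijective.
Since f is bijective, we find f⁻¹(1): we need 53x ≡ 1 − 20 ≡ 41 (mod 60). Using 53⁻¹ = 17: x ≡ 17·41 = 697 = 11·60 + 37, so x = 37.
Check: f(37) = 53·37 + 20 = 1981 = 33·60 + 1 ≡ 1 (mod 60).

37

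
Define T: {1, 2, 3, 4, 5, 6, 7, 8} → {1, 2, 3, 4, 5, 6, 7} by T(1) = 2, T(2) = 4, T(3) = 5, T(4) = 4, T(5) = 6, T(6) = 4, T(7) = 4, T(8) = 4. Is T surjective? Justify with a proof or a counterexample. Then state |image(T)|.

4

No element maps to 1, so T is not surjective.
The image of T is {2, 4, 5, 6}, which has 4 elements.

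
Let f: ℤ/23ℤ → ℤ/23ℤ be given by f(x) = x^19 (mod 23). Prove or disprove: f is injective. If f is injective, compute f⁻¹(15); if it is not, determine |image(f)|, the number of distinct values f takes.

11

Since 23 is prime, the nonzero elements of ℤ/23ℤ form a cyclic group of order 22.
As gcd(19, 22) = 1, raising to the 19th power is a bijection on this group: if a^19 ≡ b^19 then (ab^{−1})^19 = 1, and the only element of order dividing gcd(19, 22) = 1 is 1, so a = b.
With f(0) = 0 this makes f injective on all of ℤ/23ℤ, hence bijective (finite equal-size domain and codomain). In particular f is injective.
Since f is injective, we find the preimage of 15. The inverse of x ↦ x^19 on (ℤ/23ℤ)^× is x ↦ x^7, because 19·7 = 133 = 6·22 + 1 ≡ 1 (mod 22) and x^{22} = 1 for x ≠ 0 (Fermat). So f⁻¹(15) = 15^7 mod 23.
Repeated squaring mod 23: 15^1 ≡ 15, 15^2 ≡ 15² = 225 ≡ 18, 15^4 ≡ 18² = 324 ≡ 2. Since 7 = 4 + 2 + 1, 15^7 ≡ 2·18·15: 2·18 = 36 ≡ 13, then 13·15 = 195 ≡ 11. So 15^7 ≡ 11 (mod 23).
Hence f⁻¹(15) = 11.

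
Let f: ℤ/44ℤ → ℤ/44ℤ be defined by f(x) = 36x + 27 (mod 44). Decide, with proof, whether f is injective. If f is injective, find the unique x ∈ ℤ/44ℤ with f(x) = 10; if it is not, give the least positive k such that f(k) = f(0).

We have gcd(36, 44) = 4 > 1. Taking s = 0 and t = 11: f(0) = 27 and f(11) = 36·11 + 27 = 423 ≡ 27 (mod 44).
So f(0) = f(11) while 0 ≠ 11, thus f is not injective.
Since f is not injective, we find the least positive k with f(k) = f(0): this means 36k ≡ 0 (mod 44), i.e. 44 ∣ 36k. Since gcd(36, 44) = 4, dividing through by 4 this holds exactly when 11 ∣ 9k, and as gcd(9, 11) = 1, exactly when 11 ∣ k.
The smallest positive such k is 11.

11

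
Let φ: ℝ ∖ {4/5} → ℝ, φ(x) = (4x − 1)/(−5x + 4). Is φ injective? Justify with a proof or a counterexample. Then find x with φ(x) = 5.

Suppose φ(u) = φ(v). Cross-multiplying: (4u − 1)(−5v + 4) = (4v − 1)(−5u + 4).
Expanding both sides and cancelling the symmetric terms leaves 11·(u − v) = 0. Since 11 ≠ 0, u = v. So φ is injective.
Solving φ(x) = 5: cross-multiplying gives 4x − 1 = 5(−5x + 4), which rearranges to 29x = 21, so x = 21/29.

21/29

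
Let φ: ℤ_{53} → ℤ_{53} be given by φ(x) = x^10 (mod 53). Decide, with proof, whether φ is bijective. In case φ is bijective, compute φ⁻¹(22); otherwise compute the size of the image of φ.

φ(26): Repeated squaring mod 53: 26^1 ≡ 26, 26^2 ≡ 26² = 676 ≡ 40, 26^4 ≡ 40² = 1600 ≡ 10, 26^8 ≡ 10² = 100 ≡ 47. Since 10 = 8 + 2, 26^10 ≡ 47·40: 47·40 = 1880 ≡ 25. So 26^10 ≡ 25 (mod 53).
φ(27): Repeated squaring mod 53: 27^1 ≡ 27, 27^2 ≡ 27² = 729 ≡ 40, 27^4 ≡ 40² = 1600 ≡ 10, 27^8 ≡ 10² = 100 ≡ 47. Since 10 = 8 + 2, 27^10 ≡ 47·40: 47·40 = 1880 ≡ 25. So 27^10 ≡ 25 (mod 53).
So φ(26) = φ(27) = 25 while 26 ≠ 27, therefore φ is not injective, hence not bijective.
Since φ is not bijective, we determine |image(φ)|. Computing x^10 mod 53 for each x (by repeated squaring, reducing mod 53 at every step), the values φ(0), φ(1), …, φ(52) are: 0, 1, 17, 7, 24, 4, 13, 36, 37, 49, 15, 44, 9, 42, 29, 28, 46, 10, 38, 11, 43, 40, 6, 52, 47, 16, 25, 25, 16, 47, 52, 6, 40, 43, 11, 38, 10, 46, 28, 29, 42, 9, 44, 15, 49, 37, 36, 13, 4, 24, 7, 17, 1.
The distinct values are {0, 1, 4, 6, 7, 9, 10, 11, 13, 15, 16, 17, 24, 25, 28, 29, 36, 37, 38, 40, 42, 43, 44, 46, 47, 49, 52}; there are 27 of them.

27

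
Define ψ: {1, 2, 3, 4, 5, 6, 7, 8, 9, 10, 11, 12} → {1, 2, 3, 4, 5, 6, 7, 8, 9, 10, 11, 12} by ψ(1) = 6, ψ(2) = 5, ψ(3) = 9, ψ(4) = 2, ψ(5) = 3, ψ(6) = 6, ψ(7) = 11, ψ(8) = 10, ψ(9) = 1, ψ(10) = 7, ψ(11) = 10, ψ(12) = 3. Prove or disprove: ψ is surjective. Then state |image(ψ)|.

No element maps to 4, so ψ is not surjective.
The image of ψ is {1, 2, 3, 5, 6, 7, 9, 10, 11}, which has 9 elements.

9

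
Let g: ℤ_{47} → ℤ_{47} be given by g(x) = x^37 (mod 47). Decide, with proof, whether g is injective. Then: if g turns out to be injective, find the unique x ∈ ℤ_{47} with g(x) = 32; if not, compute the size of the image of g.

Since 47 is prime, the nonzero elements of ℤ_{47} form a cyclic group of order 46.
As gcd(37, 46) = 1, raising to the 37th power is a bijection on this group: if u^37 ≡ v^37 then (uv^{−1})^37 = 1, and the only element of order dividing gcd(37, 46) = 1 is 1, so u = v.
With g(0) = 0 this makes g injective on all of ℤ_{47}, hence bijective (finite equal-size domain and codomain). In particular g is injective.
Since g is injective, we find the preimage of 32. The inverse of x ↦ x^37 on (ℤ_{47})^× is x ↦ x^5, because 37·5 = 185 = 4·46 + 1 ≡ 1 (mod 46) and x^{46} = 1 for x ≠ 0 (Fermat). So g⁻¹(32) = 32^5 mod 47.
Repeated squaring mod 47: 32^1 ≡ 32, 32^2 ≡ 32² = 1024 ≡ 37, 32^4 ≡ 37² = 1369 ≡ 6. Since 5 = 4 + 1, 32^5 ≡ 6·32: 6·32 = 192 ≡ 4. So 32^5 ≡ 4 (mod 47).
Hence g⁻¹(32) = 4.

4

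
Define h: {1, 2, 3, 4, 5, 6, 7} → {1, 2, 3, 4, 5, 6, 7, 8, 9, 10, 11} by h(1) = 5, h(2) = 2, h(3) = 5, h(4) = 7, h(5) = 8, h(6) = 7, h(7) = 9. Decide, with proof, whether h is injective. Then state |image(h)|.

h(1) = 5 = h(3) with 1 ≠ 3, so h is not injective.
The image of h is {2, 5, 7, 8, 9}, which has 5 elements.

5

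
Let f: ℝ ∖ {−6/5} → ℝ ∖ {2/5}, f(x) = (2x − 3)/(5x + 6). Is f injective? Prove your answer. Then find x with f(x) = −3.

Suppose f(x_1) = f(x_2). Cross-multiplying: (2x_1 − 3)(5x_2 + 6) = (2x_2 − 3)(5x_1 + 6).
Expanding both sides and cancelling the symmetric terms leaves 27·(x_1 − x_2) = 0. Since 27 ≠ 0, x_1 = x_2. Hence f is injective.
Solving f(x) = −3: cross-multiplying gives 2x − 3 = −3(5x + 6), which rearranges to 17x = −15, so x = −15/17.

-15/17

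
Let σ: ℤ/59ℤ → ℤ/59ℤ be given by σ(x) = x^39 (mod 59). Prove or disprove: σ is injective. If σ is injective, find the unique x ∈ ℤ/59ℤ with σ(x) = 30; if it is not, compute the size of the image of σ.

37

Since 59 is prime, the nonzero elements of ℤ/59ℤ form a cyclic group of order 58.
As gcd(39, 58) = 1, raising to the 39th power is a bijection on this group: if s^39 ≡ t^39 then (st^{−1})^39 = 1, and the only element of order dividing gcd(39, 58) = 1 is 1, so s = t.
With σ(0) = 0 this makes σ injective on all of ℤ/59ℤ, hence bijective (finite equal-size domain and codomain). In particular σ is injective.
Since σ is injective, we find the preimage of 30. The inverse of x ↦ x^39 on (ℤ/59ℤ)^× is x ↦ x^3, because 39·3 = 117 = 2·58 + 1 ≡ 1 (mod 58) and x^{58} = 1 for x ≠ 0 (Fermat). So σ⁻¹(30) = 30^3 mod 59.
Repeated squaring mod 59: 30^1 ≡ 30, 30^2 ≡ 30² = 900 ≡ 15. Since 3 = 2 + 1, 30^3 ≡ 15·30: 15·30 = 450 ≡ 37. So 30^3 ≡ 37 (mod 59).
Hence σ⁻¹(30) = 37.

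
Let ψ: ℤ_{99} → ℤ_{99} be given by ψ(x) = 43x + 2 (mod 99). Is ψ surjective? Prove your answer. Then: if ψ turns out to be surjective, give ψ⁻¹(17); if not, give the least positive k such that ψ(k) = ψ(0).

Since gcd(43, 99) = 1, 43 is invertible modulo 99. Euclid's algorithm: 99 = 2·43 + 13, 43 = 3·13 + 4, 13 = 3·4 + 1; back-substituting gives 1 = 76·43 − 33·99, so 43⁻¹ ≡ 76 (mod 99).
For any y ∈ ℤ_{99}, x = 76(y − 2) mod 99 satisfies ψ(x) = 43·76(y − 2) + 2 ≡ y (since 43·76 ≡ 1 mod 99). So every y has a preimage.
Therefore ψ is surjective.
Since ψ is surjective, we compute ψ⁻¹(17): solve 43x + 2 ≡ 17 (mod 99), i.e. 43x ≡ 15 (mod 99).
Multiplying by 43⁻¹ = 76 gives x ≡ 76·15 = 1140 = 11·99 + 51 ≡ 51 (mod 99).
Check: ψ(51) = 43·51 + 2 = 2195 = 22·99 + 17 ≡ 17 (mod 99).

51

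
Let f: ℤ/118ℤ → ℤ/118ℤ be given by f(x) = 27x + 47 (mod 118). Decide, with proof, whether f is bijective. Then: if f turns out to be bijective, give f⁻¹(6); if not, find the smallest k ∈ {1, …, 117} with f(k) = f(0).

99

Recall: f is injective when f(x_1) = f(x_2) forces x_1 = x_2.
Suppose f(x_1) = f(x_2) in ℤ/118ℤ. Then 27x_1 + 47 ≡ 27x_2 + 47 (mod 118), so 27(x_1 − x_2) ≡ 0 (mod 118).
Since gcd(27, 118) = 1, 27 is invertible modulo 118, hence x_1 − x_2 ≡ 0 (mod 118), i.e. x_1 = x_2.
We now compute 27⁻¹ mod 118 explicitly. Euclid's algorithm: 118 = 4·27 + 10, 27 = 2·10 + 7, 10 = 1·7 + 3, 7 = 2·3 + 1; back-substituting gives 1 = 35·27 − 8·118, so 27⁻¹ ≡ 35 (mod 118).
Then y ↦ 35(y − 47) is a two-sided inverse to f, so every y ∈ ℤ/118ℤ has a preimage.
So f is bijective.
Since f is bijective, we find f⁻¹(6): we need 27x ≡ 6 − 47 ≡ 77 (mod 118). Using 27⁻¹ = 35: x ≡ 35·77 = 2695 = 22·118 + 99, so x = 99.
Check: f(99) = 27·99 + 47 = 2720 = 23·118 + 6 ≡ 6 (mod 118).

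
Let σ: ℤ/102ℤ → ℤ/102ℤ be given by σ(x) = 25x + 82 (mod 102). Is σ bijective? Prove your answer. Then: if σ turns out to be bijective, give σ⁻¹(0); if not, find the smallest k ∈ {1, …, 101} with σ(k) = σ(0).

62

Suppose σ(u) = σ(v) in ℤ/102ℤ. Then 25u + 82 ≡ 25v + 82 (mod 102), thus 25(u − v) ≡ 0 (mod 102).
Since gcd(25, 102) = 1, 25 is invertible modulo 102, thus u − v ≡ 0 (mod 102), i.e. u = v.
We now compute 25⁻¹ mod 102 explicitly. Euclid's algorithm: 102 = 4·25 + 2, 25 = 12·2 + 1; back-substituting gives 1 = 49·25 − 12·102, so 25⁻¹ ≡ 49 (mod 102).
Then y ↦ 49(y − 82) is a two-sided inverse to σ, so every y ∈ ℤ/102ℤ has a preimage.
Hence σ is bijective.
Since σ is bijective, we find σ⁻¹(0): we need 25x ≡ 0 − 82 ≡ 20 (mod 102). Using 25⁻¹ = 49: x ≡ 49·20 = 980 = 9·102 + 62, so x = 62.
Check: σ(62) = 25·62 + 82 = 1632 = 16·102 + 0 ≡ 0 (mod 102).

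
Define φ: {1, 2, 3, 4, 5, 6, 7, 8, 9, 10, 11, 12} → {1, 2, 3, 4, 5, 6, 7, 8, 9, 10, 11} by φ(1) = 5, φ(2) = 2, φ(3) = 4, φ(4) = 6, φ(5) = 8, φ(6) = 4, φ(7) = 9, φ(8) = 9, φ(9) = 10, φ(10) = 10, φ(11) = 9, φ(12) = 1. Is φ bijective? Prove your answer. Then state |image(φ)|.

8

φ(3) = 4 = φ(6) with 3 ≠ 6, so φ is not injective, hence not bijective.
The image of φ is {1, 2, 4, 5, 6, 8, 9, 10}, which has 8 elements.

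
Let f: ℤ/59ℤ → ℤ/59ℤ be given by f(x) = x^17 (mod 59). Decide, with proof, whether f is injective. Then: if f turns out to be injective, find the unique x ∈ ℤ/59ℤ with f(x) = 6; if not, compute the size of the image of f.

8

Since 59 is prime, the nonzero elements of ℤ/59ℤ form a cyclic group of order 58.
As gcd(17, 58) = 1, raising to the 17th power is a bijection on this group: if a^17 ≡ b^17 then (ab^{−1})^17 = 1, and the only element of order dividing gcd(17, 58) = 1 is 1, so a = b.
With f(0) = 0 this makes f injective on all of ℤ/59ℤ, hence bijective (finite equal-size domain and codomain). In particular f is injective.
Since f is injective, we find the preimage of 6. The inverse of x ↦ x^17 on (ℤ/59ℤ)^× is x ↦ x^41, because 17·41 = 697 = 12·58 + 1 ≡ 1 (mod 58) and x^{58} = 1 for x ≠ 0 (Fermat). So f⁻¹(6) = 6^41 mod 59.
Repeated squaring mod 59: 6^1 ≡ 6, 6^2 ≡ 6² = 36, 6^4 ≡ 36² = 1296 ≡ 57, 6^8 ≡ 57² = 3249 ≡ 4, 6^16 ≡ 4² = 16, 6^32 ≡ 16² = 256 ≡ 20. Since 41 = 32 + 8 + 1, 6^41 ≡ 20·4·6: 20·4 = 80 ≡ 21, then 21·6 = 126 ≡ 8. So 6^41 ≡ 8 (mod 59).
Hence f⁻¹(6) = 8.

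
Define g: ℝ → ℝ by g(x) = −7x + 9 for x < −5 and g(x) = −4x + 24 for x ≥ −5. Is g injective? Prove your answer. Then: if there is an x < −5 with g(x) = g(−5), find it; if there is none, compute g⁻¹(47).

Both pieces are strictly decreasing (slopes −7 and −4), so each is injective on its own interval.
The left piece maps (−∞, −5) onto (44, ∞); the right piece maps [−5, ∞) onto (−∞, 44].
These images are disjoint, so no value is attained by both pieces. Hence g is injective.
Because the two images are disjoint, no x < −5 has g(x) = g(−5), so we compute g⁻¹(47): 47 lies in (44, ∞), so solve −7x + 9 = 47: x = (47 − 9)/(−7) = −38/7.

-38/7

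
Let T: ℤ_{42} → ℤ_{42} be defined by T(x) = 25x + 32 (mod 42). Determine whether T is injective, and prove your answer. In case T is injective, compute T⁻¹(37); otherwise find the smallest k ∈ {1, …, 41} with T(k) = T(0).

17

If T(a) = T(b), then 25a ≡ 25b (mod 42). Because gcd(25, 42) = 1, we may cancel 25 to get a ≡ b (mod 42).
So T is injective.
We now compute 25⁻¹ mod 42 explicitly. Euclid's algorithm: 42 = 1·25 + 17, 25 = 1·17 + 8, 17 = 2·8 + 1; back-substituting gives 1 = 37·25 − 22·42, so 25⁻¹ ≡ 37 (mod 42).
Since T is injective, we find T⁻¹(37): we need 25x ≡ 37 − 32 ≡ 5 (mod 42). Using 25⁻¹ = 37: x ≡ 37·5 = 185 = 4·42 + 17, so x = 17.
Check: T(17) = 25·17 + 32 = 457 = 10·42 + 37 ≡ 37 (mod 42).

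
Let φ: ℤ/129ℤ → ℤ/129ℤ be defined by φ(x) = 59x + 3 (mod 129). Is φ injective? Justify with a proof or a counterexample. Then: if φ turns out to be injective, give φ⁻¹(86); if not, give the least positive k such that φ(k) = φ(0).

67

Suppose φ(x_1) = φ(x_2) in ℤ/129ℤ. Then 59x_1 + 3 ≡ 59x_2 + 3 (mod 129), therefore 59(x_1 − x_2) ≡ 0 (mod 129).
Since gcd(59, 129) = 1, 59 is invertible modulo 129, thus x_1 − x_2 ≡ 0 (mod 129), i.e. x_1 = x_2.
Thus φ is injective.
We now compute 59⁻¹ mod 129 explicitly. Euclid's algorithm: 129 = 2·59 + 11, 59 = 5·11 + 4, 11 = 2·4 + 3, 4 = 1·3 + 1; back-substituting gives 1 = 35·59 − 16·129, so 59⁻¹ ≡ 35 (mod 129).
Since φ is injective, we compute φ⁻¹(86): solve 59x + 3 ≡ 86 (mod 129), i.e. 59x ≡ 83 (mod 129).
Multiplying by 59⁻¹ = 35 gives x ≡ 35·83 = 2905 = 22·129 + 67 ≡ 67 (mod 129).
Check: φ(67) = 59·67 + 3 = 3956 = 30·129 + 86 ≡ 86 (mod 129).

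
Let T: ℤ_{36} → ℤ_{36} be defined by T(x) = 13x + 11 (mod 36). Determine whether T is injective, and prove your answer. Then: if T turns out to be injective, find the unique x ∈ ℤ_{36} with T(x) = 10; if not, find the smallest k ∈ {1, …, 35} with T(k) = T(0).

11

If T(x_1) = T(x_2), then 13x_1 ≡ 13x_2 (mod 36). Because gcd(13, 36) = 1, we may cancel 13 to get x_1 ≡ x_2 (mod 36).
So T is injective.
We now compute 13⁻¹ mod 36 explicitly. Euclid's algorithm: 36 = 2·13 + 10, 13 = 1·10 + 3, 10 = 3·3 + 1; back-substituting gives 1 = 25·13 − 9·36, so 13⁻¹ ≡ 25 (mod 36).
Since T is injective, we compute T⁻¹(10): solve 13x + 11 ≡ 10 (mod 36), i.e. 13x ≡ 35 (mod 36).
Multiplying by 13⁻¹ = 25 gives x ≡ 25·35 = 875 = 24·36 + 11 ≡ 11 (mod 36).
Check: T(11) = 13·11 + 11 = 154 = 4·36 + 10 ≡ 10 (mod 36).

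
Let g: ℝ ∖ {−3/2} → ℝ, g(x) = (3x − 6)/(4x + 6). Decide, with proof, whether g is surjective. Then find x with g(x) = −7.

-36/31

If g(x) = 3/4, cross-multiplying gives 4(3x − 6) = 3(4x + 6), which simplifies to −24 = 18 — false.  So 3/4 has no preimage and g is not surjective.
Solving g(x) = −7: cross-multiplying gives 3x − 6 = −7(4x + 6), which rearranges to 31x = −36, so x = −36/31.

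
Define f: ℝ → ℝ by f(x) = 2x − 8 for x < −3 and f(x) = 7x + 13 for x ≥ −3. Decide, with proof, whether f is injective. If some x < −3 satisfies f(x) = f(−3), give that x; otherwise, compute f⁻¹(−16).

-4

Both pieces are strictly increasing (slopes 2 and 7), so each is injective on its own interval.
The left piece maps (−∞, −3) onto (−∞, −14); the right piece maps [−3, ∞) onto [−8, ∞).
These images are disjoint, so no value is attained by both pieces. Thus f is injective.
Because the two images are disjoint, no x < −3 has f(x) = f(−3), so we compute f⁻¹(−16): −16 lies in (−∞, −14), so solve 2x − 8 = −16: x = (−16 + 8)/2 = −4.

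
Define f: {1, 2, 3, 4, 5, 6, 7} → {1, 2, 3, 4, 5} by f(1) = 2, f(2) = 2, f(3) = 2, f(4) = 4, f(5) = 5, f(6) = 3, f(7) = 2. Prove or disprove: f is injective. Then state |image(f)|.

f(1) = 2 = f(2) with 1 ≠ 2, so f is not injective.
The image of f is {2, 3, 4, 5}, which has 4 elements.

4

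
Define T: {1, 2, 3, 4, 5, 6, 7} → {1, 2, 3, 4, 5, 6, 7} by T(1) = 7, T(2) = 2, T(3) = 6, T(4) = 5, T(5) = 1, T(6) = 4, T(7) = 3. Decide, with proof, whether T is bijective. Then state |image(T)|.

The values 7, 2, 6, 5, 1, 4, 3 are a permutation of {1, 2, 3, 4, 5, 6, 7}: each element appears exactly once.
So T is injective and surjective, hence bijective.
The image of T is {1, 2, 3, 4, 5, 6, 7}, which has 7 elements.

7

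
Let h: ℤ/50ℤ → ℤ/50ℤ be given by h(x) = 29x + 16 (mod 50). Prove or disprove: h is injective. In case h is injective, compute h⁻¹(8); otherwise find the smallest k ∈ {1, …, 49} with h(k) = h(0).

Suppose h(a) = h(b) in ℤ/50ℤ. Then 29a + 16 ≡ 29b + 16 (mod 50), hence 29(a − b) ≡ 0 (mod 50).
Since gcd(29, 50) = 1, 29 is invertible modulo 50, therefore a − b ≡ 0 (mod 50), i.e. a = b.
So h is injective.
We now compute 29⁻¹ mod 50 explicitly. Euclid's algorithm: 50 = 1·29 + 21, 29 = 1·21 + 8, 21 = 2·8 + 5, 8 = 1·5 + 3, 5 = 1·3 + 2, 3 = 1·2 + 1; back-substituting gives 1 = 19·29 − 11·50, so 29⁻¹ ≡ 19 (mod 50).
Since h is injective, we compute h⁻¹(8): solve 29x + 16 ≡ 8 (mod 50), i.e. 29x ≡ 42 (mod 50).
Multiplying by 29⁻¹ = 19 gives x ≡ 19·42 = 798 = 15·50 + 48 ≡ 48 (mod 50).
Check: h(48) = 29·48 + 16 = 1408 = 28·50 + 8 ≡ 8 (mod 50).

48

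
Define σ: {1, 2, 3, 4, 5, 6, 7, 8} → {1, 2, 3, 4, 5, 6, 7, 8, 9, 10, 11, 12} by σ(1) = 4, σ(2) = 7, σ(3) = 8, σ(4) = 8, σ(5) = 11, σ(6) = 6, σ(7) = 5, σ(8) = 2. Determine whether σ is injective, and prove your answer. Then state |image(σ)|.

7

σ(3) = 8 = σ(4) with 3 ≠ 4, so σ is not injective.
The image of σ is {2, 4, 5, 6, 7, 8, 11}, which has 7 elements.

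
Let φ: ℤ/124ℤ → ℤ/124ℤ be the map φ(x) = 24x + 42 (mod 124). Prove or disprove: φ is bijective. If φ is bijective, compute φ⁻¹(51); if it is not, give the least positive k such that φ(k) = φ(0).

Recall: φ is injective if φ(u) = φ(v) implies u = v.
We have gcd(24, 124) = 4 > 1. Taking u = 0 and v = 31: φ(0) = 42 and φ(31) = 24·31 + 42 = 786 ≡ 42 (mod 124).
So φ(0) = φ(31) while 0 ≠ 31, hence φ is not injective, hence not bijective.
Since φ is not bijective, we find the least positive k with φ(k) = φ(0): this means 24k ≡ 0 (mod 124), i.e. 124 ∣ 24k. Since gcd(24, 124) = 4, dividing through by 4 this holds exactly when 31 ∣ 6k, and as gcd(6, 31) = 1, exactly when 31 ∣ k.
The smallest positive such k is 31.

31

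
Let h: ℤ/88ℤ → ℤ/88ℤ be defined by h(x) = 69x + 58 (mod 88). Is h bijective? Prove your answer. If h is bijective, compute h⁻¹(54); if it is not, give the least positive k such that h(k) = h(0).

28

Suppose h(x_1) = h(x_2) in ℤ/88ℤ. Then 69x_1 + 58 ≡ 69x_2 + 58 (mod 88), therefore 69(x_1 − x_2) ≡ 0 (mod 88).
Since gcd(69, 88) = 1, 69 is invertible modulo 88, so x_1 − x_2 ≡ 0 (mod 88), i.e. x_1 = x_2.
We now compute 69⁻¹ mod 88 explicitly. Euclid's algorithm: 88 = 1·69 + 19, 69 = 3·19 + 12, 19 = 1·12 + 7, 12 = 1·7 + 5, 7 = 1·5 + 2, 5 = 2·2 + 1; back-substituting gives 1 = 37·69 − 29·88, so 69⁻¹ ≡ 37 (mod 88).
Then y ↦ 37(y − 58) is a two-sided inverse to h, so every y ∈ ℤ/88ℤ has a preimage.
Hence h is bijective.
Since h is bijective, we find h⁻¹(54): we need 69x ≡ 54 − 58 ≡ 84 (mod 88). Using 69⁻¹ = 37: x ≡ 37·84 = 3108 = 35·88 + 28, so x = 28.
Check: h(28) = 69·28 + 58 = 1990 = 22·88 + 54 ≡ 54 (mod 88).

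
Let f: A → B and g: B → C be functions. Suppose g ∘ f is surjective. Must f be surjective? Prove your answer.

not surjective

No. Take A = {1}, B = {1, 2}, C = {1}, f(a) = 1 for every a ∈ A, and g(b) = 1 for every b ∈ B.
Then g ∘ f is surjective onto {1}, but 2 ∈ B has no preimage under f, so f is not surjective.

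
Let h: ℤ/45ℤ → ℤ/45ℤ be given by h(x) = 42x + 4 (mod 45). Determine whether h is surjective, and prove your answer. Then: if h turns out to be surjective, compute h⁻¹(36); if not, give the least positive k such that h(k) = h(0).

15

Recall that surjectivity means every element of the codomain has a preimage under h.
Since gcd(42, 45) = 3, we have 42x ≡ 0 (mod 3) for all x, so h(x) ≡ 1 (mod 3).
But 0 ≢ 1 (mod 3), so 0 ∈ ℤ/45ℤ has no preimage. Hence h is not surjective.
Since h is not surjective, we find the least positive k with h(k) = h(0): this means 42k ≡ 0 (mod 45), i.e. 45 ∣ 42k. Since gcd(42, 45) = 3, dividing through by 3 this holds exactly when 15 ∣ 14k, and as gcd(14, 15) = 1, exactly when 15 ∣ k.
The smallest positive such k is 15.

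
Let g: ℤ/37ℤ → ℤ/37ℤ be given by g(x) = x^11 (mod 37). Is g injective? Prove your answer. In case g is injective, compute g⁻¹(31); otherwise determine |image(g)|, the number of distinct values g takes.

Since 37 is prime, the nonzero elements of ℤ/37ℤ form a cyclic group of order 36.
As gcd(11, 36) = 1, raising to the 11th power is a bijection on this group: if a^11 ≡ b^11 then (ab^{−1})^11 = 1, and the only element of order dividing gcd(11, 36) = 1 is 1, so a = b.
With g(0) = 0 this makes g injective on all of ℤ/37ℤ, hence bijective (finite equal-size domain and codomain). In particular g is injective.
Since g is injective, we find the preimage of 31. The inverse of x ↦ x^11 on (ℤ/37ℤ)^× is x ↦ x^23, because 11·23 = 253 = 7·36 + 1 ≡ 1 (mod 36) and x^{36} = 1 for x ≠ 0 (Fermat). So g⁻¹(31) = 31^23 mod 37.
Repeated squaring mod 37: 31^1 ≡ 31, 31^2 ≡ 31² = 961 ≡ 36, 31^4 ≡ 36² = 1296 ≡ 1, 31^8 ≡ 1² = 1, 31^16 ≡ 1² = 1. Since 23 = 16 + 4 + 2 + 1, 31^23 ≡ 1·1·36·31: 1·1 = 1, then 1·36 = 36, then 36·31 = 1116 ≡ 6. So 31^23 ≡ 6 (mod 37).
Hence g⁻¹(31) = 6.

6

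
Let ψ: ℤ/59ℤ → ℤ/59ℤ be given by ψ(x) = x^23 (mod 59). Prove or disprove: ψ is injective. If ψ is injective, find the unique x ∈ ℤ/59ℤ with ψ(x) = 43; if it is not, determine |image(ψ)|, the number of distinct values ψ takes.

Since 59 is prime, the nonzero elements of ℤ/59ℤ form a cyclic group of order 58.
As gcd(23, 58) = 1, raising to the 23rd power is a bijection on this group: if a^23 ≡ b^23 then (ab^{−1})^23 = 1, and the only element of order dividing gcd(23, 58) = 1 is 1, so a = b.
With ψ(0) = 0 this makes ψ injective on all of ℤ/59ℤ, hence bijective (finite equal-size domain and codomain). In particular ψ is injective.
Since ψ is injective, we find the preimage of 43. The inverse of x ↦ x^23 on (ℤ/59ℤ)^× is x ↦ x^53, because 23·53 = 1219 = 21·58 + 1 ≡ 1 (mod 58) and x^{58} = 1 for x ≠ 0 (Fermat). So ψ⁻¹(43) = 43^53 mod 59.
Repeated squaring mod 59: 43^1 ≡ 43, 43^2 ≡ 43² = 1849 ≡ 20, 43^4 ≡ 20² = 400 ≡ 46, 43^8 ≡ 46² = 2116 ≡ 51, 43^16 ≡ 51² = 2601 ≡ 5, 43^32 ≡ 5² = 25. Since 53 = 32 + 16 + 4 + 1, 43^53 ≡ 25·5·46·43: 25·5 = 125 ≡ 7, then 7·46 = 322 ≡ 27, then 27·43 = 1161 ≡ 40. So 43^53 ≡ 40 (mod 59).
Hence ψ⁻¹(43) = 40.

40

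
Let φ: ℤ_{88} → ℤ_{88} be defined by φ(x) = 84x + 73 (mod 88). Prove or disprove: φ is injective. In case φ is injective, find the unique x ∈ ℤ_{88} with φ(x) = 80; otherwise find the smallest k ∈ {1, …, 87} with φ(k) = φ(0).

22

We have gcd(84, 88) = 4 > 1. Taking s = 0 and t = 22: φ(0) = 73 and φ(22) = 84·22 + 73 = 1921 ≡ 73 (mod 88).
So φ(0) = φ(22) while 0 ≠ 22, so φ is not injective.
Since φ is not injective, we find the least positive k with φ(k) = φ(0): this means 84k ≡ 0 (mod 88), i.e. 88 ∣ 84k. Since gcd(84, 88) = 4, dividing through by 4 this holds exactly when 22 ∣ 21k, and as gcd(21, 22) = 1, exactly when 22 ∣ k.
The smallest positive such k is 22.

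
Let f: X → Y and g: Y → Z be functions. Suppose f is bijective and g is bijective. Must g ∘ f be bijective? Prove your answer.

Injectivity: if g(f(x_1)) = g(f(x_2)) then f(x_1) = f(x_2) (g injective) so x_1 = x_2 (f injective).
Surjectivity: for c ∈ Z pick b with g(b) = c, then a with f(a) = b; then (g ∘ f)(a) = c.
Therefore g ∘ f is bijective.

bijective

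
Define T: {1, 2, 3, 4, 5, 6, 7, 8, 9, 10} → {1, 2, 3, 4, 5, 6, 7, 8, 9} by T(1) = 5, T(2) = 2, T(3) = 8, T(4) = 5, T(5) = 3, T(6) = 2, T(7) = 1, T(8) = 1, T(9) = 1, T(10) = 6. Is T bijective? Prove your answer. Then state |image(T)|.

T(1) = 5 = T(4) with 1 ≠ 4, so T is not injective, hence not bijective.
The image of T is {1, 2, 3, 5, 6, 8}, which has 6 elements.

6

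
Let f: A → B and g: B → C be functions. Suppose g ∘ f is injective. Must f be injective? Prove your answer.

injective

Suppose f(x_1) = f(x_2). Applying g: (g ∘ f)(x_1) = (g ∘ f)(x_2). Since g ∘ f is injective, x_1 = x_2. Hence f is injective.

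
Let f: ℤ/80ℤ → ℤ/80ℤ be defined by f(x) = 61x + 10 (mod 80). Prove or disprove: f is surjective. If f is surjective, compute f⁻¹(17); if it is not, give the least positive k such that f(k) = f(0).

67

Since gcd(61, 80) = 1, 61 is invertible modulo 80. Euclid's algorithm: 80 = 1·61 + 19, 61 = 3·19 + 4, 19 = 4·4 + 3, 4 = 1·3 + 1; back-substituting gives 1 = 21·61 − 16·80, so 61⁻¹ ≡ 21 (mod 80).
Then y ↦ 21(y − 10) is a two-sided inverse to f, so every y ∈ ℤ/80ℤ has a preimage.
So f is surjective.
Since f is surjective, we find f⁻¹(17): we need 61x ≡ 17 − 10 ≡ 7 (mod 80). Using 61⁻¹ = 21: x ≡ 21·7 = 147 = 1·80 + 67, so x = 67.
Check: f(67) = 61·67 + 10 = 4097 = 51·80 + 17 ≡ 17 (mod 80).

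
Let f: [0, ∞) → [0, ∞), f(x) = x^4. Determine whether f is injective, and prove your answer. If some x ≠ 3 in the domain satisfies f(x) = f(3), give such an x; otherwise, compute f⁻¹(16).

2

On [0, ∞), x ↦ x^4 is strictly increasing, so f(u) = f(v) forces u = v. Thus f is injective.
Since x ↦ x^4 is strictly increasing on [0, ∞), it is injective there, so no x ≠ 3 in the domain has f(x) = f(3). We therefore compute f⁻¹(16) = 16^{1/4} = 2 (indeed 2^4 = 16).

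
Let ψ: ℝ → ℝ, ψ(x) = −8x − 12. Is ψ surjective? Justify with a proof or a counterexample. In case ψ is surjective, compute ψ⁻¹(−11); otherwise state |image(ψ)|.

Recall: surjectivity means every element of the codomain has a preimage under ψ.
For any y ∈ ℝ, x = (y + 12)/(−8) satisfies ψ(x) = y.
Hence ψ is surjective.
Since ψ is surjective, we compute ψ⁻¹(−11) = (−11 + 12)/(−8) = −1/8.

-1/8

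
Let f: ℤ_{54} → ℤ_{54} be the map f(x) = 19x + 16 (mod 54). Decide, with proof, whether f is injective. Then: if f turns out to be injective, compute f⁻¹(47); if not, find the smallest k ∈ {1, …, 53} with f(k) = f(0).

13

Suppose f(u) = f(v) in ℤ_{54}. Then 19u + 16 ≡ 19v + 16 (mod 54), so 19(u − v) ≡ 0 (mod 54).
Since gcd(19, 54) = 1, 19 is invertible modulo 54, therefore u − v ≡ 0 (mod 54), i.e. u = v.
Hence f is injective.
We now compute 19⁻¹ mod 54 explicitly. Euclid's algorithm: 54 = 2·19 + 16, 19 = 1·16 + 3, 16 = 5·3 + 1; back-substituting gives 1 = 37·19 − 13·54, so 19⁻¹ ≡ 37 (mod 54).
Since f is injective, we compute f⁻¹(47): solve 19x + 16 ≡ 47 (mod 54), i.e. 19x ≡ 31 (mod 54).
Multiplying by 19⁻¹ = 37 gives x ≡ 37·31 = 1147 = 21·54 + 13 ≡ 13 (mod 54).
Check: f(13) = 19·13 + 16 = 263 = 4·54 + 47 ≡ 47 (mod 54).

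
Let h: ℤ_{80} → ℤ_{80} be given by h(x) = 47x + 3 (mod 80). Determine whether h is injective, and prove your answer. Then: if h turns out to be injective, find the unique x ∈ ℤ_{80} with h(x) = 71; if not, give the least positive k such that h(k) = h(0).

44

If h(a) = h(b), then 47a ≡ 47b (mod 80). Because gcd(47, 80) = 1, we may cancel 47 to get a ≡ b (mod 80).
So h is injective.
We now compute 47⁻¹ mod 80 explicitly. Euclid's algorithm: 80 = 1·47 + 33, 47 = 1·33 + 14, 33 = 2·14 + 5, 14 = 2·5 + 4, 5 = 1·4 + 1; back-substituting gives 1 = 63·47 − 37·80, so 47⁻¹ ≡ 63 (mod 80).
Since h is injective, we find h⁻¹(71): we need 47x ≡ 71 − 3 ≡ 68 (mod 80). Using 47⁻¹ = 63: x ≡ 63·68 = 4284 = 53·80 + 44, so x = 44.
Check: h(44) = 47·44 + 3 = 2071 = 25·80 + 71 ≡ 71 (mod 80).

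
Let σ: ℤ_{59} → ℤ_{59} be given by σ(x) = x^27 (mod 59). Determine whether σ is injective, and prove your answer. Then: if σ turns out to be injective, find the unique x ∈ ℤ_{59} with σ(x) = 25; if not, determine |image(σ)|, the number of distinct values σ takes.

Since 59 is prime, the nonzero elements of ℤ_{59} form a cyclic group of order 58.
As gcd(27, 58) = 1, raising to the 27th power is a bijection on this group: if s^27 ≡ t^27 then (st^{−1})^27 = 1, and the only element of order dividing gcd(27, 58) = 1 is 1, so s = t.
With σ(0) = 0 this makes σ injective on all of ℤ_{59}, hence bijective (finite equal-size domain and codomain). In particular σ is injective.
Since σ is injective, we find the preimage of 25. The inverse of x ↦ x^27 on (ℤ_{59})^× is x ↦ x^43, because 27·43 = 1161 = 20·58 + 1 ≡ 1 (mod 58) and x^{58} = 1 for x ≠ 0 (Fermat). So σ⁻¹(25) = 25^43 mod 59.
Repeated squaring mod 59: 25^1 ≡ 25, 25^2 ≡ 25² = 625 ≡ 35, 25^4 ≡ 35² = 1225 ≡ 45, 25^8 ≡ 45² = 2025 ≡ 19, 25^16 ≡ 19² = 361 ≡ 7, 25^32 ≡ 7² = 49. Since 43 = 32 + 8 + 2 + 1, 25^43 ≡ 49·19·35·25: 49·19 = 931 ≡ 46, then 46·35 = 1610 ≡ 17, then 17·25 = 425 ≡ 12. So 25^43 ≡ 12 (mod 59).
Hence σ⁻¹(25) = 12.

12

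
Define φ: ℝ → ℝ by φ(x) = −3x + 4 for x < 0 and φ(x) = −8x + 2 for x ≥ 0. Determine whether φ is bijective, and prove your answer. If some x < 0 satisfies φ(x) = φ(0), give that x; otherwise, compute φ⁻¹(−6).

Both pieces are strictly decreasing (slopes −3 and −8), so each is injective on its own interval.
The left piece maps (−∞, 0) onto (4, ∞); the right piece maps [0, ∞) onto (−∞, 2].
The images leave a gap (4 has no preimage), so φ is not surjective, hence not bijective.
Because the two images are disjoint, no x < 0 has φ(x) = φ(0), so we compute φ⁻¹(−6): −6 lies in (−∞, 2], so solve −8x + 2 = −6: x = (−6 − 2)/(−8) = 1.

1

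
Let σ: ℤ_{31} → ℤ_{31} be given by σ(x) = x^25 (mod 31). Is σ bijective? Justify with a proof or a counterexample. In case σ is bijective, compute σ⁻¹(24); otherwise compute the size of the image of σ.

σ(1) = 1^25 = 1.
σ(2): Repeated squaring mod 31: 2^1 ≡ 2, 2^2 ≡ 2² = 4, 2^4 ≡ 4² = 16, 2^8 ≡ 16² = 256 ≡ 8, 2^16 ≡ 8² = 64 ≡ 2. Since 25 = 16 + 8 + 1, 2^25 ≡ 2·8·2: 2·8 = 16, then 16·2 = 32 ≡ 1. So 2^25 ≡ 1 (mod 31).
So σ(1) = σ(2) = 1 while 1 ≠ 2, hence σ is not injective, hence not bijective.
Since σ is not bijective, we determine |image(σ)|. Computing x^25 mod 31 for each x (by repeated squaring, reducing mod 31 at every step), the values σ(0), σ(1), …, σ(30) are: 0, 1, 1, 6, 1, 5, 6, 25, 1, 5, 5, 26, 6, 26, 25, 30, 1, 6, 5, 25, 5, 26, 26, 30, 6, 25, 26, 30, 25, 30, 30.
The distinct values are {0, 1, 5, 6, 25, 26, 30}; there are 7 of them.

7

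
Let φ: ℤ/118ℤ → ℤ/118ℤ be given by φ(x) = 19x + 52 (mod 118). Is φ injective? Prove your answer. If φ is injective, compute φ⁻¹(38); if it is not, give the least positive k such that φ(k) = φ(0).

80

If φ(s) = φ(t), then 19s ≡ 19t (mod 118). Because gcd(19, 118) = 1, we may cancel 19 to get s ≡ t (mod 118).
Hence φ is injective.
We now compute 19⁻¹ mod 118 explicitly. Euclid's algorithm: 118 = 6·19 + 4, 19 = 4·4 + 3, 4 = 1·3 + 1; back-substituting gives 1 = 87·19 − 14·118, so 19⁻¹ ≡ 87 (mod 118).
Since φ is injective, we compute φ⁻¹(38): solve 19x + 52 ≡ 38 (mod 118), i.e. 19x ≡ 104 (mod 118).
Multiplying by 19⁻¹ = 87 gives x ≡ 87·104 = 9048 = 76·118 + 80 ≡ 80 (mod 118).
Check: φ(80) = 19·80 + 52 = 1572 = 13·118 + 38 ≡ 38 (mod 118).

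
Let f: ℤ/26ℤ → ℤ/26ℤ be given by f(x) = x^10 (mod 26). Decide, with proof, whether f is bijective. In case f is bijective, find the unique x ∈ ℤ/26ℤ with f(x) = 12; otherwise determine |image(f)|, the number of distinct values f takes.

14

f(12): Repeated squaring mod 26: 12^1 ≡ 12, 12^2 ≡ 12² = 144 ≡ 14, 12^4 ≡ 14² = 196 ≡ 14, 12^8 ≡ 14² = 196 ≡ 14. Since 10 = 8 + 2, 12^10 ≡ 14·14: 14·14 = 196 ≡ 14. So 12^10 ≡ 14 (mod 26).
f(14): Repeated squaring mod 26: 14^1 ≡ 14, 14^2 ≡ 14² = 196 ≡ 14, 14^4 ≡ 14² = 196 ≡ 14, 14^8 ≡ 14² = 196 ≡ 14. Since 10 = 8 + 2, 14^10 ≡ 14·14: 14·14 = 196 ≡ 14. So 14^10 ≡ 14 (mod 26).
So f(12) = f(14) = 14 while 12 ≠ 14, therefore f is not injective, hence not bijective.
Since f is not bijective, we determine |image(f)|. Computing x^10 mod 26 for each x (by repeated squaring, reducing mod 26 at every step), the values f(0), f(1), …, f(25) are: 0, 1, 10, 3, 22, 25, 4, 17, 12, 9, 16, 23, 14, 13, 14, 23, 16, 9, 12, 17, 4, 25, 22, 3, 10, 1.
The distinct values are {0, 1, 3, 4, 9, 10, 12, 13, 14, 16, 17, 22, 23, 25}; there are 14 of them.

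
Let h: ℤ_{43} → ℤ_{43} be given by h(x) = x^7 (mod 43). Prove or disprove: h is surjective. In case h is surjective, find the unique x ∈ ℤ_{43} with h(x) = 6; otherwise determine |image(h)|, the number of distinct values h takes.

7

h(1) = 1^7 = 1.
h(4): Repeated squaring mod 43: 4^1 ≡ 4, 4^2 ≡ 4² = 16, 4^4 ≡ 16² = 256 ≡ 41. Since 7 = 4 + 2 + 1, 4^7 ≡ 41·16·4: 41·16 = 656 ≡ 11, then 11·4 = 44 ≡ 1. So 4^7 ≡ 1 (mod 43).
So h(1) = h(4) = 1 while 1 ≠ 4, thus h is not injective.
A non-injective map from the 43-element set ℤ_{43} to itself takes at most 42 distinct values, so it cannot be surjective. So h is not surjective.
Since h is not surjective, we determine |image(h)|. Computing x^7 mod 43 for each x (by repeated squaring, reducing mod 43 at every step), the values h(0), h(1), …, h(42) are: 0, 1, 42, 37, 1, 37, 6, 7, 42, 36, 6, 1, 37, 36, 36, 36, 1, 36, 7, 37, 37, 1, 42, 6, 6, 36, 7, 42, 7, 7, 7, 6, 42, 37, 7, 1, 36, 37, 6, 42, 6, 1, 42.
The distinct values are {0, 1, 6, 7, 36, 37, 42}; there are 7 of them.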